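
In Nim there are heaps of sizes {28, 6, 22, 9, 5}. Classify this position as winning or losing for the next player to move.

Losing position

In binary:
  11100  (28)
  00110  (6)
  10110  (22)
  01001  (9)
  00101  (5)
  -----
  00000  (0)
The nim-sum is 0, so this is a P-position: the player to move is in a losing position under optimal play.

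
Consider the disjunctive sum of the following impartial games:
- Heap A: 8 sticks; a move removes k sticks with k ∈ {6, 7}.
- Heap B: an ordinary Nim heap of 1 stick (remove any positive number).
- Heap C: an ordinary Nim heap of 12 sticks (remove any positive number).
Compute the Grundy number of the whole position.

Grundy values for heap A (subtraction set {6, 7}):
k:     0  1  2  3  4  5  6  7  8
g(k):  0  0  0  0  0  0  1  1  1
So g(8) = 1.
Heap B is a plain Nim heap of size 1, so its Grundy value is 1.
Heap C is a plain Nim heap of size 12, so its Grundy value is 12.
By the Sprague-Grundy theorem, the Grundy value of a sum of independent games is the XOR of the component values.
Combined value = 1 ⊕ 1 ⊕ 12 = 12.

12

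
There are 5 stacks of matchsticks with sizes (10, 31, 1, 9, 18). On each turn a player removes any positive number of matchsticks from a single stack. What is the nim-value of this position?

15

In binary:
  01010  (10)
  11111  (31)
  00001  (1)
  01001  (9)
  10010  (18)
  -----
  01111  (15)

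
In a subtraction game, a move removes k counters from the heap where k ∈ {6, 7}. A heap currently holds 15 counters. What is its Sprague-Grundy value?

0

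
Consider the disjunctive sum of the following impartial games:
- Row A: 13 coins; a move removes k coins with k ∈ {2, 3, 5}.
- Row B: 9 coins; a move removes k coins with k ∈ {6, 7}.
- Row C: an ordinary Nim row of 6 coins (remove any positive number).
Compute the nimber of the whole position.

4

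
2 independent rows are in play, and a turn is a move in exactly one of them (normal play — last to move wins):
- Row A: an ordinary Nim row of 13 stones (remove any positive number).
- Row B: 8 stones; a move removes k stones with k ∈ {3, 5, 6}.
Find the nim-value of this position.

15

Row A is a plain Nim row of size 13, so its Grundy value is 13.
Grundy values for row B (subtraction set {3, 5, 6}):
g(0) = mex{} = 0
g(1) = mex{} = 0
g(2) = mex{} = 0
g(3) = mex{0} = 1
g(4) = mex{0} = 1
g(5) = mex{0} = 1
g(6) = mex{0,1} = 2
g(7) = mex{0,1} = 2
g(8) = mex{0,1} = 2
So g(8) = 2.
By the Sprague-Grundy theorem, the Grundy value of a sum of independent games is the XOR of the component values.
Combined value = 13 ⊕ 2 = 15.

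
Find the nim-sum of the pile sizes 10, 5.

15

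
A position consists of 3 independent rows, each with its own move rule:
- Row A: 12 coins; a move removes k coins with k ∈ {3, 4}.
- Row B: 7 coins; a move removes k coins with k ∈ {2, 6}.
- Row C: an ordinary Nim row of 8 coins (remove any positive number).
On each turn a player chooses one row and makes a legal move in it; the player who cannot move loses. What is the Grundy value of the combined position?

Build the Grundy sequence for row A with g(k) = mex{g(k−s) : s ∈ {3, 4}, s ≤ k}:
k:     0  1  2  3  4  5  6  7  8  9 10 11 12
g(k):  0  0  0  1  1  1  2  0  0  0  1  1  1
So g(12) = 1.
Grundy values for row B (subtraction set {2, 6}):
k:     0  1  2  3  4  5  6  7
g(k):  0  0  1  1  0  0  1  1
So g(7) = 1.
Row C is a plain Nim row of size 8, so its Grundy value is 8.
By the Sprague-Grundy theorem, the Grundy value of a sum of independent games is the XOR of the component values.
Combined value = 1 ⊕ 1 ⊕ 8 = 8.

8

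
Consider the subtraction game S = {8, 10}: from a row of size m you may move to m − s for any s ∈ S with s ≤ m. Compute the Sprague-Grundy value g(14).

1

Compute g(0), g(1), … for moves {8, 10}:
g(0) = mex{} = 0
g(1) = mex{} = 0
g(2) = mex{} = 0
g(3) = mex{} = 0
g(4) = mex{} = 0
g(5) = mex{} = 0
g(6) = mex{} = 0
g(7) = mex{} = 0
g(8) = mex{0} = 1
g(9) = mex{0} = 1
g(10) = mex{0} = 1
g(11) = mex{0} = 1
g(12) = mex{0} = 1
g(13) = mex{0} = 1
g(14) = mex{0} = 1
So g(14) = 1.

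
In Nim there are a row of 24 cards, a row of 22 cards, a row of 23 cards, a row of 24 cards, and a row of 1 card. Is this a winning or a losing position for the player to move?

Compute the nim-sum pairwise:
24 ^ 22 = 14
14 ^ 23 = 25
25 ^ 24 = 1
1 ^ 1 = 0
The nim-sum is 0, so this is a P-position: the player to move is in a losing position under optimal play.

Losing position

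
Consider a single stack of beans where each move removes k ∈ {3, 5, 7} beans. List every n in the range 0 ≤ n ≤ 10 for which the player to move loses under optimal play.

0, 1, 2, 10

Build the Grundy sequence with g(k) = mex{g(k−s) : s ∈ {3, 5, 7}, s ≤ k}:
k:     0  1  2  3  4  5  6  7  8  9 10
g(k):  0  0  0  1  1  1  2  2  2  3  0
The P-positions (g = 0) in 0..10 are 0, 1, 2, 10.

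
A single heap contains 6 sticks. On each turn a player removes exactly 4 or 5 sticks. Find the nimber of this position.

1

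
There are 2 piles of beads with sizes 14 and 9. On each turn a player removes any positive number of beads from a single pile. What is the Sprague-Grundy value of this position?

7

Nim-sum: 14 ⊕ 9 = 7.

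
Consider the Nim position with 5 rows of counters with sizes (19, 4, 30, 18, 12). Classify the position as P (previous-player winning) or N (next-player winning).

N-position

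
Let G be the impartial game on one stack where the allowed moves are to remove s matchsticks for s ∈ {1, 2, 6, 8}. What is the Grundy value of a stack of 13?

Build the Grundy sequence with g(k) = mex{g(k−s) : s ∈ {1, 2, 6, 8}, s ≤ k}:
g(0) = mex{} = 0
g(1) = mex{0} = 1
g(2) = mex{0,1} = 2
g(3) = mex{1,2} = 0
g(4) = mex{0,2} = 1
g(5) = mex{0,1} = 2
g(6) = mex{0,1,2} = 3
g(7) = mex{1,2,3} = 0
g(8) = mex{0,2,3} = 1
g(9) = mex{0,1} = 2
g(10) = mex{1,2} = 0
g(11) = mex{0,2} = 1
g(12) = mex{0,1,3} = 2
g(13) = mex{0,1,2} = 3
So g(13) = 3.

3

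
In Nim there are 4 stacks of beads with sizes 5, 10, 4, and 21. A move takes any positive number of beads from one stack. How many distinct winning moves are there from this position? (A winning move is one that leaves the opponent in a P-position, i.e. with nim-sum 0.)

Nim-sum: 5 XOR 10 XOR 4 XOR 21 = 30.
The overall nim-sum is X = 30. A stack of size p has a winning move iff p XOR X < p (reduce it to p XOR X).
  5: 5 XOR 30 = 27 ≥ 5 — no move.
  10: 10 XOR 30 = 20 ≥ 10 — no move.
  4: 4 XOR 30 = 26 ≥ 4 — no move.
  21: 21 XOR 30 = 11 < 21 — winning move (to 11).
That gives 1 winning move.

1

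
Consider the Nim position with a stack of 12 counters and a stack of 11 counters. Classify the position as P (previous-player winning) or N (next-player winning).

Bitwise XOR of the heap sizes:
  1100  (12)
  1011  (11)
  ----
  0111  (7)
The nim-sum is 7 ≠ 0, so this is an N-position: the player to move can win.

N-position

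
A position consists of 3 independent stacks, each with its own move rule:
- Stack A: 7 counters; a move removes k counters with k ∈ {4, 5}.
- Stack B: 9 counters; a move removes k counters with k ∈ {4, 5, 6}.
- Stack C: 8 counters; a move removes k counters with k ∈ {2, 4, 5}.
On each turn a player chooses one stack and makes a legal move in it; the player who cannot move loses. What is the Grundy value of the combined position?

Build the Grundy sequence for stack A with g(k) = mex{g(k−s) : s ∈ {4, 5}, s ≤ k}:
g(0) = mex{} = 0
g(1) = mex{} = 0
g(2) = mex{} = 0
g(3) = mex{} = 0
g(4) = mex{0} = 1
g(5) = mex{0} = 1
g(6) = mex{0} = 1
g(7) = mex{0} = 1
So g(7) = 1.
For stack B, compute g(0), g(1), … with moves {4, 5, 6}:
k:     0  1  2  3  4  5  6  7  8  9
g(k):  0  0  0  0  1  1  1  1  2  2
So g(9) = 2.
For stack C, compute g(0), g(1), … with moves {2, 4, 5}:
g(0) = mex{} = 0
g(1) = mex{} = 0
g(2) = mex{0} = 1
g(3) = mex{0} = 1
g(4) = mex{0,1} = 2
g(5) = mex{0,1} = 2
g(6) = mex{0,1,2} = 3
g(7) = mex{1,2} = 0
g(8) = mex{1,2,3} = 0
So g(8) = 0.
By the Sprague-Grundy theorem, the Grundy value of a sum of independent games is the XOR of the component values.
Combined value = 1 ⊕ 2 ⊕ 0 = 3.

3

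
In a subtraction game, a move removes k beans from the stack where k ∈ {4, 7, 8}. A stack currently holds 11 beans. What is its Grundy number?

Compute g(0), g(1), … for moves {4, 7, 8}:
g(0) = mex{} = 0
g(1) = mex{} = 0
g(2) = mex{} = 0
g(3) = mex{} = 0
g(4) = mex{0} = 1
g(5) = mex{0} = 1
g(6) = mex{0} = 1
g(7) = mex{0} = 1
g(8) = mex{0,1} = 2
g(9) = mex{0,1} = 2
g(10) = mex{0,1} = 2
g(11) = mex{0,1} = 2
So g(11) = 2.

2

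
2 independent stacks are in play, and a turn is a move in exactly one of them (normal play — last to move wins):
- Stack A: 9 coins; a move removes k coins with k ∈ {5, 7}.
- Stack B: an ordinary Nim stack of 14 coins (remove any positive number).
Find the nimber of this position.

Build the Grundy sequence for stack A with g(k) = mex{g(k−s) : s ∈ {5, 7}, s ≤ k}:
g(0) = mex{} = 0
g(1) = mex{} = 0
g(2) = mex{} = 0
g(3) = mex{} = 0
g(4) = mex{} = 0
g(5) = mex{0} = 1
g(6) = mex{0} = 1
g(7) = mex{0} = 1
g(8) = mex{0} = 1
g(9) = mex{0} = 1
So g(9) = 1.
Stack B is a plain Nim stack of size 14, so its Grundy value is 14.
By the Sprague-Grundy theorem, the Grundy value of a sum of independent games is the XOR of the component values.
Combined value = 1 XOR 14 = 15.

15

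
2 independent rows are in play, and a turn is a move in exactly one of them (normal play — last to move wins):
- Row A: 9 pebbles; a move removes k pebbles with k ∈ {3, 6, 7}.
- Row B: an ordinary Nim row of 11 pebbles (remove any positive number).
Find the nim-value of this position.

8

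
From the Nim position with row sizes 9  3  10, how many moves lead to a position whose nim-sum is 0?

Bitwise XOR of the heap sizes:
  1001  (9)
  0011  (3)
  1010  (10)
  ----
  0000  (0)
The nim-sum is already 0, so every move leaves a nonzero nim-sum — there are no winning moves.

0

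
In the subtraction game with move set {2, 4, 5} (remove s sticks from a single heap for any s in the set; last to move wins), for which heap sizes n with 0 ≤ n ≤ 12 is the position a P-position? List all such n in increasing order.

Build the Grundy sequence with g(k) = mex{g(k−s) : s ∈ {2, 4, 5}, s ≤ k}:
k:     0  1  2  3  4  5  6  7  8  9 10 11 12
g(k):  0  0  1  1  2  2  3  0  0  1  1  2  2
The P-positions (g = 0) in 0..12 are 0, 1, 7, 8.

0, 1, 7, 8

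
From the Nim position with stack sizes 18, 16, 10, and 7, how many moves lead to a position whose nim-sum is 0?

Nim-sum: 18 ⊕ 16 ⊕ 10 ⊕ 7 = 15.
The overall nim-sum is X = 15. A stack of size p has a winning move iff p XOR X < p (reduce it to p XOR X).
  18: 18 XOR 15 = 29 ≥ 18 — no move.
  16: 16 XOR 15 = 31 ≥ 16 — no move.
  10: 10 XOR 15 = 5 < 10 — winning move (to 5).
  7: 7 XOR 15 = 8 ≥ 7 — no move.
That gives 1 winning move.

1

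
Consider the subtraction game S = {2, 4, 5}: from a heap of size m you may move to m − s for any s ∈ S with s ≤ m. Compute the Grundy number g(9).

Grundy values for subtraction set {2, 4, 5}:
k:     0  1  2  3  4  5  6  7  8  9
g(k):  0  0  1  1  2  2  3  0  0  1
So g(9) = 1.

1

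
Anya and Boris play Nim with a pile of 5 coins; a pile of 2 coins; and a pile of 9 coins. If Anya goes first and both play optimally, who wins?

Anya wins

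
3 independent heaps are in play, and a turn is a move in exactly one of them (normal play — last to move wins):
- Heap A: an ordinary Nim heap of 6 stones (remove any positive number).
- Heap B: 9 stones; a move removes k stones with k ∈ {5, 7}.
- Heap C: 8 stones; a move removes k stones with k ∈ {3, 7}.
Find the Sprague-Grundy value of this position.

5

Heap A is a plain Nim heap of size 6, so its Grundy value is 6.
For heap B, compute g(0), g(1), … with moves {5, 7}:
k:     0  1  2  3  4  5  6  7  8  9
g(k):  0  0  0  0  0  1  1  1  1  1
So g(9) = 1.
Build the Grundy sequence for heap C with g(k) = mex{g(k−s) : s ∈ {3, 7}, s ≤ k}:
k:     0  1  2  3  4  5  6  7  8
g(k):  0  0  0  1  1  1  0  2  2
So g(8) = 2.
By the Sprague-Grundy theorem, the Grundy value of a sum of independent games is the XOR of the component values.
Combined value = 6 XOR 1 XOR 2 = 5.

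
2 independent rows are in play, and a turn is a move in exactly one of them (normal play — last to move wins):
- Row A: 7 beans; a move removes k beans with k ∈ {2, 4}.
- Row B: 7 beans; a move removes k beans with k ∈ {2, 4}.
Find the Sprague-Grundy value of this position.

Grundy values for row A (subtraction set {2, 4}):
g(0) = mex{} = 0
g(1) = mex{} = 0
g(2) = mex{0} = 1
g(3) = mex{0} = 1
g(4) = mex{0,1} = 2
g(5) = mex{0,1} = 2
g(6) = mex{1,2} = 0
g(7) = mex{1,2} = 0
So g(7) = 0.
Build the Grundy sequence for row B with g(k) = mex{g(k−s) : s ∈ {2, 4}, s ≤ k}:
k:     0  1  2  3  4  5  6  7
g(k):  0  0  1  1  2  2  0  0
So g(7) = 0.
By the Sprague-Grundy theorem, the Grundy value of a sum of independent games is the XOR of the component values.
Combined value = 0 XOR 0 = 0.

0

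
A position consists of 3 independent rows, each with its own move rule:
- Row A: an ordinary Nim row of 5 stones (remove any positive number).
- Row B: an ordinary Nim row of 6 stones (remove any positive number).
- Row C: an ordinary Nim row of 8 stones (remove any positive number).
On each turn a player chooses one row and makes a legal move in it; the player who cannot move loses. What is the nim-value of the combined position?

11

Row A is a plain Nim row of size 5, so its Grundy value is 5.
Row B is a plain Nim row of size 6, so its Grundy value is 6.
Row C is a plain Nim row of size 8, so its Grundy value is 8.
The value of a disjunctive sum is the nim-sum of the parts.
Combined value = 5 ⊕ 6 ⊕ 8 = 11.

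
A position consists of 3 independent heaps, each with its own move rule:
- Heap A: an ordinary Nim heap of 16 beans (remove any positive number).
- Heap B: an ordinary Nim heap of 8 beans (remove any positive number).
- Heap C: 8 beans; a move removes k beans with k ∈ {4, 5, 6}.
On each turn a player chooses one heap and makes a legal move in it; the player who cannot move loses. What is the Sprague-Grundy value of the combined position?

26

Heap A is a plain Nim heap of size 16, so its Grundy value is 16.
Heap B is a plain Nim heap of size 8, so its Grundy value is 8.
Grundy values for heap C (subtraction set {4, 5, 6}):
k:     0  1  2  3  4  5  6  7  8
g(k):  0  0  0  0  1  1  1  1  2
So g(8) = 2.
The value of a disjunctive sum is the nim-sum of the parts.
Combined value = 16 ⊕ 8 ⊕ 2 = 26.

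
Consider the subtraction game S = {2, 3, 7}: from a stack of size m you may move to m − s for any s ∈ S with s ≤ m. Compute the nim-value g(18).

1

Grundy values for subtraction set {2, 3, 7}:
k:     0  1  2  3  4  5  6  7  8  9 10 11 12 13 14 15 16 17 18
g(k):  0  0  1  1  2  0  0  1  1  2  0  0  1  1  2  0  0  1  1
So g(18) = 1.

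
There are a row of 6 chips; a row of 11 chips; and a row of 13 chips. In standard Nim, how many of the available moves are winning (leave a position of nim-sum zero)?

0

Nim-sum: 6 ⊕ 11 ⊕ 13 = 0.
The nim-sum is already 0, so every move leaves a nonzero nim-sum — there are no winning moves.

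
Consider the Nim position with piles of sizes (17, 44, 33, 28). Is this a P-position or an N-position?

P-position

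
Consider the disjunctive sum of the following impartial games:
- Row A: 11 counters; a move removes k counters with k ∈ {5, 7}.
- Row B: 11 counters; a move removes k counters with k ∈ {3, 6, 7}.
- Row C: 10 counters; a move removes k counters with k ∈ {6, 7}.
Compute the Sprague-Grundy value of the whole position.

3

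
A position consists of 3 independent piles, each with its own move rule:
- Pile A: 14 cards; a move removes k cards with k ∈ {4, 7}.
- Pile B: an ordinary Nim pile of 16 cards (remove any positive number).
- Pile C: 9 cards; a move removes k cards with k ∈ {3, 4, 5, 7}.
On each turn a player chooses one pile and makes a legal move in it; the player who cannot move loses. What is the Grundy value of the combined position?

Grundy values for pile A (subtraction set {4, 7}):
g(0) = mex{} = 0
g(1) = mex{} = 0
g(2) = mex{} = 0
g(3) = mex{} = 0
g(4) = mex{0} = 1
g(5) = mex{0} = 1
g(6) = mex{0} = 1
g(7) = mex{0} = 1
g(8) = mex{0,1} = 2
g(9) = mex{0,1} = 2
g(10) = mex{0,1} = 2
g(11) = mex{1} = 0
g(12) = mex{1,2} = 0
g(13) = mex{1,2} = 0
g(14) = mex{1,2} = 0
So g(14) = 0.
Pile B is a plain Nim pile of size 16, so its Grundy value is 16.
For pile C, compute g(0), g(1), … with moves {3, 4, 5, 7}:
k:     0  1  2  3  4  5  6  7  8  9
g(k):  0  0  0  1  1  1  2  2  2  3
So g(9) = 3.
By the Sprague-Grundy theorem, the Grundy value of a sum of independent games is the XOR of the component values.
Combined value = 0 XOR 16 XOR 3 = 19.

19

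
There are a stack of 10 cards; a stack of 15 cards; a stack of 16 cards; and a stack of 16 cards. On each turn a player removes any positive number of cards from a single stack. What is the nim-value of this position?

5

Nim-sum: 10 ^ 15 ^ 16 ^ 16 = 5.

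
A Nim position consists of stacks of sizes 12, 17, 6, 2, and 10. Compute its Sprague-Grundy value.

Nim-sum: 12 XOR 17 XOR 6 XOR 2 XOR 10 = 19.

19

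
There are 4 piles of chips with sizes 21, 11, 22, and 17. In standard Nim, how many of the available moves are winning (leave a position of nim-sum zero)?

3

In binary:
  10101  (21)
  01011  (11)
  10110  (22)
  10001  (17)
  -----
  11001  (25)
The overall nim-sum is X = 25. A pile of size p has a winning move iff p XOR X < p (reduce it to p XOR X).
  21: 21 XOR 25 = 12 < 21 — winning move (to 12).
  11: 11 XOR 25 = 18 ≥ 11 — no move.
  22: 22 XOR 25 = 15 < 22 — winning move (to 15).
  17: 17 XOR 25 = 8 < 17 — winning move (to 8).
That gives 3 winning moves.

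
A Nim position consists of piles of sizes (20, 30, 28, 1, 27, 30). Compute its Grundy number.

18

Bitwise XOR of the heap sizes:
  10100  (20)
  11110  (30)
  11100  (28)
  00001  (1)
  11011  (27)
  11110  (30)
  -----
  10010  (18)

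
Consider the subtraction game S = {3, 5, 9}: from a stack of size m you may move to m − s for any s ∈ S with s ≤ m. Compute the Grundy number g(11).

Build the Grundy sequence with g(k) = mex{g(k−s) : s ∈ {3, 5, 9}, s ≤ k}:
g(0) = mex{} = 0
g(1) = mex{} = 0
g(2) = mex{} = 0
g(3) = mex{0} = 1
g(4) = mex{0} = 1
g(5) = mex{0} = 1
g(6) = mex{0,1} = 2
g(7) = mex{0,1} = 2
g(8) = mex{1} = 0
g(9) = mex{0,1,2} = 3
g(10) = mex{0,1,2} = 3
g(11) = mex{0,2} = 1
So g(11) = 1.

1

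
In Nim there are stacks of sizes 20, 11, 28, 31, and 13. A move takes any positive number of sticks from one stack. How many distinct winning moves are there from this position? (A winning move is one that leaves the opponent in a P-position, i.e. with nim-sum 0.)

3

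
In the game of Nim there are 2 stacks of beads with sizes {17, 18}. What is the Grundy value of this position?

3

Nim-sum: 17 ⊕ 18 = 3.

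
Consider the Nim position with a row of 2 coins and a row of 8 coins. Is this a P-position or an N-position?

Nim-sum: 2 ^ 8 = 10.
The nim-sum is 10 ≠ 0, so this is an N-position: the player to move can win.

N-position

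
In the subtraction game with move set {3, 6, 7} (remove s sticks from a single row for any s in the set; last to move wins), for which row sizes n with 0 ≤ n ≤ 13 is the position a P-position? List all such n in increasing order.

0, 1, 2, 10, 11, 12

Grundy values for subtraction set {3, 6, 7}:
k:     0  1  2  3  4  5  6  7  8  9 10 11 12 13
g(k):  0  0  0  1  1  1  2  2  2  3  0  0  0  1
The P-positions (g = 0) in 0..13 are 0, 1, 2, 10, 11, 12.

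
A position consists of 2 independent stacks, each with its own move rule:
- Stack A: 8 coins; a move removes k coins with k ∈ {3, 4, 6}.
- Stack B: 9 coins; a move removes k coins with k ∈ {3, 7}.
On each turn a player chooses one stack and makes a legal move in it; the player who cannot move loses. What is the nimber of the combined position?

3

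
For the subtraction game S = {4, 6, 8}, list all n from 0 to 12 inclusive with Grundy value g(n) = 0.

0, 1, 2, 3, 12

Build the Grundy sequence with g(k) = mex{g(k−s) : s ∈ {4, 6, 8}, s ≤ k}:
k:     0  1  2  3  4  5  6  7  8  9 10 11 12
g(k):  0  0  0  0  1  1  1  1  2  2  2  2  0
The P-positions (g = 0) in 0..12 are 0, 1, 2, 3, 12.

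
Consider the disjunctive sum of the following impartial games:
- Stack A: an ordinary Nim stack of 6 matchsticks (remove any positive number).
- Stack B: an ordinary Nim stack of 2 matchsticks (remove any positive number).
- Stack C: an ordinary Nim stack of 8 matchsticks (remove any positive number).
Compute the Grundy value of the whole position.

Stack A is a plain Nim stack of size 6, so its Grundy value is 6.
Stack B is a plain Nim stack of size 2, so its Grundy value is 2.
Stack C is a plain Nim stack of size 8, so its Grundy value is 8.
The value of a disjunctive sum is the nim-sum of the parts.
Combined value = 6 ⊕ 2 ⊕ 8 = 12.

12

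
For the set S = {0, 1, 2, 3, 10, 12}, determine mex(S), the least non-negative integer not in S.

The values 0, 1, 2, 3 are all present; 4 is the first non-negative integer missing from the set.

4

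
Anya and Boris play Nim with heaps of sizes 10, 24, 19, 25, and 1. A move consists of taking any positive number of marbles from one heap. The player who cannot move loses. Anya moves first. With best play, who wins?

Anya wins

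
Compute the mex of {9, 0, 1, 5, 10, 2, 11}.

The values 0, 1, 2 are all present; 3 is the first non-negative integer missing from the set.

3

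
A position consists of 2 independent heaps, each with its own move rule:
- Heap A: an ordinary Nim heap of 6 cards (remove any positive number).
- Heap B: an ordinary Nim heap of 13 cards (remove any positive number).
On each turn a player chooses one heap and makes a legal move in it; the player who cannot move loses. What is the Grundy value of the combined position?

11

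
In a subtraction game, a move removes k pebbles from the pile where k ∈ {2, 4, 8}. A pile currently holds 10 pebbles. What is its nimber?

2

Grundy values for subtraction set {2, 4, 8}:
k:     0  1  2  3  4  5  6  7  8  9 10
g(k):  0  0  1  1  2  2  0  0  1  1  2
So g(10) = 2.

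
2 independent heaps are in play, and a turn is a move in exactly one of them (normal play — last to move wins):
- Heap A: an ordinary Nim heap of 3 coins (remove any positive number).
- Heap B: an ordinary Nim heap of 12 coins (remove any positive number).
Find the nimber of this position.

15

Heap A is a plain Nim heap of size 3, so its Grundy value is 3.
Heap B is a plain Nim heap of size 12, so its Grundy value is 12.
The value of a disjunctive sum is the nim-sum of the parts.
Combined value = 3 ⊕ 12 = 15.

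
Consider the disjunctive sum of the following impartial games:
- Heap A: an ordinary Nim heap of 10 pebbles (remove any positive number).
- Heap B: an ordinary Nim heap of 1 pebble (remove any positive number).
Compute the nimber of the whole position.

Heap A is a plain Nim heap of size 10, so its Grundy value is 10.
Heap B is a plain Nim heap of size 1, so its Grundy value is 1.
The value of a disjunctive sum is the nim-sum of the parts.
Combined value = 10 XOR 1 = 11.

11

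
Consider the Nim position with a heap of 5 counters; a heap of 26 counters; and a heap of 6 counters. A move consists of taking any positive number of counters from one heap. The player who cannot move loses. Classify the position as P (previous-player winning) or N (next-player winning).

N-position

Nim-sum: 5 ⊕ 26 ⊕ 6 = 25.
The nim-sum is 25 ≠ 0, so this is an N-position: the player to move can win.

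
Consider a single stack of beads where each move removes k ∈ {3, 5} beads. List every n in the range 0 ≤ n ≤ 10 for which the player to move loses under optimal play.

0, 1, 2, 8, 9, 10

Grundy values for subtraction set {3, 5}:
k:     0  1  2  3  4  5  6  7  8  9 10
g(k):  0  0  0  1  1  1  2  2  0  0  0
The P-positions (g = 0) in 0..10 are 0, 1, 2, 8, 9, 10.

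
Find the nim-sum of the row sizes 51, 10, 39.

30

Write each in binary and XOR column by column:
  110011  (51)
  001010  (10)
  100111  (39)
  ------
  011110  (30)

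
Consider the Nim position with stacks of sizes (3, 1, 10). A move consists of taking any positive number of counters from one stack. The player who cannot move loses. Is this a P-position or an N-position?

In binary:
  0011  (3)
  0001  (1)
  1010  (10)
  ----
  1000  (8)
The nim-sum is 8 ≠ 0, so this is an N-position: the player to move can win.

N-position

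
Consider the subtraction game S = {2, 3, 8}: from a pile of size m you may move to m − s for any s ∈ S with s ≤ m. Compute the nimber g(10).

Build the Grundy sequence with g(k) = mex{g(k−s) : s ∈ {2, 3, 8}, s ≤ k}:
k:     0  1  2  3  4  5  6  7  8  9 10
g(k):  0  0  1  1  2  0  0  1  1  2  0
So g(10) = 0.

0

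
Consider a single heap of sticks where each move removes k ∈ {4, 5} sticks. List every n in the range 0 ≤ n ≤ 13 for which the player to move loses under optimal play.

0, 1, 2, 3, 9, 10, 11, 12

Grundy values for subtraction set {4, 5}:
k:     0  1  2  3  4  5  6  7  8  9 10 11 12 13
g(k):  0  0  0  0  1  1  1  1  2  0  0  0  0  1
The P-positions (g = 0) in 0..13 are 0, 1, 2, 3, 9, 10, 11, 12.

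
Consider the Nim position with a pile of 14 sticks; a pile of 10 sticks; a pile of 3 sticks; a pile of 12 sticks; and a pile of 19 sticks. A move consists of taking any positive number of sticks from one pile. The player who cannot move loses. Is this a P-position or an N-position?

Write each in binary and XOR column by column:
  01110  (14)
  01010  (10)
  00011  (3)
  01100  (12)
  10011  (19)
  -----
  11000  (24)
The nim-sum is 24 ≠ 0, so this is an N-position: the player to move can win.

N-position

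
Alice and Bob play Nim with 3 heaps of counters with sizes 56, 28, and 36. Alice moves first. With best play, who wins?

Nim-sum: 56 XOR 28 XOR 36 = 0.
The nim-sum is 0, so this is a P-position: the player to move is in a losing position under optimal play; Alice is about to move from it and so loses — Bob wins.

Bob wins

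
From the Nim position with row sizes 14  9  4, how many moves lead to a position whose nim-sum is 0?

1

Write each in binary and XOR column by column:
  1110  (14)
  1001  (9)
  0100  (4)
  ----
  0011  (3)
The overall nim-sum is X = 3. A row of size p has a winning move iff p XOR X < p (reduce it to p XOR X).
  14: 14 XOR 3 = 13 < 14 — winning move (to 13).
  9: 9 XOR 3 = 10 ≥ 9 — no move.
  4: 4 XOR 3 = 7 ≥ 4 — no move.
That gives 1 winning move.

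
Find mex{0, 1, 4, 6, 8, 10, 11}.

The values 0, 1 are all present; 2 is the first non-negative integer missing from the set.

2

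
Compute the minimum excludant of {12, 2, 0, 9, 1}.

The values 0, 1, 2 are all present; 3 is the first non-negative integer missing from the set.

3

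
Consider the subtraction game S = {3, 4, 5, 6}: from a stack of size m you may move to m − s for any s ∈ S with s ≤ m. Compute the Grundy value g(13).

Build the Grundy sequence with g(k) = mex{g(k−s) : s ∈ {3, 4, 5, 6}, s ≤ k}:
g(0) = mex{} = 0
g(1) = mex{} = 0
g(2) = mex{} = 0
g(3) = mex{0} = 1
g(4) = mex{0} = 1
g(5) = mex{0} = 1
g(6) = mex{0,1} = 2
g(7) = mex{0,1} = 2
g(8) = mex{0,1} = 2
g(9) = mex{1,2} = 0
g(10) = mex{1,2} = 0
g(11) = mex{1,2} = 0
g(12) = mex{0,2} = 1
g(13) = mex{0,2} = 1
So g(13) = 1.

1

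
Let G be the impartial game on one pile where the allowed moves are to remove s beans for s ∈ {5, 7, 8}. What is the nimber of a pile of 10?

2

Grundy values for subtraction set {5, 7, 8}:
k:     0  1  2  3  4  5  6  7  8  9 10
g(k):  0  0  0  0  0  1  1  1  1  1  2
So g(10) = 2.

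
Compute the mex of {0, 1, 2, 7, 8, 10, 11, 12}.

The values 0, 1, 2 are all present; 3 is the first non-negative integer missing from the set.

3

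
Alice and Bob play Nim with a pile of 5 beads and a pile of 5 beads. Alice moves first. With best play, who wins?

Bob wins

Bitwise XOR of the heap sizes:
  101  (5)
  101  (5)
  ---
  000  (0)
The nim-sum is 0, so this is a P-position: the player to move is in a losing position under optimal play; Alice is about to move from it and so loses — Bob wins.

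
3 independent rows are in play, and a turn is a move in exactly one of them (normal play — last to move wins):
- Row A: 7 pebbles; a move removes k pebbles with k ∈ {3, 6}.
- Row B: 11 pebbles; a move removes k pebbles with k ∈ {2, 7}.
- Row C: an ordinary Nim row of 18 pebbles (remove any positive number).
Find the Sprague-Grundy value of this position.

Build the Grundy sequence for row A with g(k) = mex{g(k−s) : s ∈ {3, 6}, s ≤ k}:
k:     0  1  2  3  4  5  6  7
g(k):  0  0  0  1  1  1  2  2
So g(7) = 2.
Build the Grundy sequence for row B with g(k) = mex{g(k−s) : s ∈ {2, 7}, s ≤ k}:
g(0) = mex{} = 0
g(1) = mex{} = 0
g(2) = mex{0} = 1
g(3) = mex{0} = 1
g(4) = mex{1} = 0
g(5) = mex{1} = 0
g(6) = mex{0} = 1
g(7) = mex{0} = 1
g(8) = mex{0,1} = 2
g(9) = mex{1} = 0
g(10) = mex{1,2} = 0
g(11) = mex{0} = 1
So g(11) = 1.
Row C is a plain Nim row of size 18, so its Grundy value is 18.
By the Sprague-Grundy theorem, the Grundy value of a sum of independent games is the XOR of the component values.
Combined value = 2 ⊕ 1 ⊕ 18 = 17.

17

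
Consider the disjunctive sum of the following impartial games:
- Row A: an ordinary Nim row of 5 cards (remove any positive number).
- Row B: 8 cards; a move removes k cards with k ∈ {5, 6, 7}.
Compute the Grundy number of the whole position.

4

Row A is a plain Nim row of size 5, so its Grundy value is 5.
Build the Grundy sequence for row B with g(k) = mex{g(k−s) : s ∈ {5, 6, 7}, s ≤ k}:
k:     0  1  2  3  4  5  6  7  8
g(k):  0  0  0  0  0  1  1  1  1
So g(8) = 1.
The value of a disjunctive sum is the nim-sum of the parts.
Combined value = 5 XOR 1 = 4.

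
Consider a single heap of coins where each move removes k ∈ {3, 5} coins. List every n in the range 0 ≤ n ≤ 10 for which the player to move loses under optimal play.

Compute g(0), g(1), … for moves {3, 5}:
g(0) = mex{} = 0
g(1) = mex{} = 0
g(2) = mex{} = 0
g(3) = mex{0} = 1
g(4) = mex{0} = 1
g(5) = mex{0} = 1
g(6) = mex{0,1} = 2
g(7) = mex{0,1} = 2
g(8) = mex{1} = 0
g(9) = mex{1,2} = 0
g(10) = mex{1,2} = 0
The P-positions (g = 0) in 0..10 are 0, 1, 2, 8, 9, 10.

0, 1, 2, 8, 9, 10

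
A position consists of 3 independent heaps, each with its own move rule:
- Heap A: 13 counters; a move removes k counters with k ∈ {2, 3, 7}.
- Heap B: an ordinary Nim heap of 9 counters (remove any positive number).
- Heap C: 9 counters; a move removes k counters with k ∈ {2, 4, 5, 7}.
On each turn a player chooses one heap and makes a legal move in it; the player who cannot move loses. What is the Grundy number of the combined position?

8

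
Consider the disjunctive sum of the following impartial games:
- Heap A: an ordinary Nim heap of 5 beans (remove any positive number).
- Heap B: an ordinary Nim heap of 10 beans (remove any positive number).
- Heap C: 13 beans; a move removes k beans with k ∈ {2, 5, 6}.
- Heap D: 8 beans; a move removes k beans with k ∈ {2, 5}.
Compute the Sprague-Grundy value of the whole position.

14

Heap A is a plain Nim heap of size 5, so its Grundy value is 5.
Heap B is a plain Nim heap of size 10, so its Grundy value is 10.
For heap C, compute g(0), g(1), … with moves {2, 5, 6}:
g(0) = mex{} = 0
g(1) = mex{} = 0
g(2) = mex{0} = 1
g(3) = mex{0} = 1
g(4) = mex{1} = 0
g(5) = mex{0,1} = 2
g(6) = mex{0} = 1
g(7) = mex{0,1,2} = 3
g(8) = mex{1} = 0
g(9) = mex{0,1,3} = 2
g(10) = mex{0,2} = 1
g(11) = mex{1,2} = 0
g(12) = mex{1,3} = 0
g(13) = mex{0,3} = 1
So g(13) = 1.
Build the Grundy sequence for heap D with g(k) = mex{g(k−s) : s ∈ {2, 5}, s ≤ k}:
g(0) = mex{} = 0
g(1) = mex{} = 0
g(2) = mex{0} = 1
g(3) = mex{0} = 1
g(4) = mex{1} = 0
g(5) = mex{0,1} = 2
g(6) = mex{0} = 1
g(7) = mex{1,2} = 0
g(8) = mex{1} = 0
So g(8) = 0.
The value of a disjunctive sum is the nim-sum of the parts.
Combined value = 5 XOR 10 XOR 1 XOR 0 = 14.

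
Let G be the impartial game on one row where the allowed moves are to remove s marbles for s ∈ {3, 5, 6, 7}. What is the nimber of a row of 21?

Grundy values for subtraction set {3, 5, 6, 7}:
k:     0  1  2  3  4  5  6  7  8  9 10 11 12 13 14 15 16 17 18 19 20 21
g(k):  0  0  0  1  1  1  2  2  2  3  0  0  0  1  1  1  2  2  2  3  0  0
So g(21) = 0.

0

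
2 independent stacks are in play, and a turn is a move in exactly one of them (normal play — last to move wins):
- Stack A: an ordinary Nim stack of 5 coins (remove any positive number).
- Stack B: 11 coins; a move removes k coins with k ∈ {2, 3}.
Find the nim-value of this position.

Stack A is a plain Nim stack of size 5, so its Grundy value is 5.
Build the Grundy sequence for stack B with g(k) = mex{g(k−s) : s ∈ {2, 3}, s ≤ k}:
g(0) = mex{} = 0
g(1) = mex{} = 0
g(2) = mex{0} = 1
g(3) = mex{0} = 1
g(4) = mex{0,1} = 2
g(5) = mex{1} = 0
g(6) = mex{1,2} = 0
g(7) = mex{0,2} = 1
g(8) = mex{0} = 1
g(9) = mex{0,1} = 2
g(10) = mex{1} = 0
g(11) = mex{1,2} = 0
So g(11) = 0.
By the Sprague-Grundy theorem, the Grundy value of a sum of independent games is the XOR of the component values.
Combined value = 5 ⊕ 0 = 5.

5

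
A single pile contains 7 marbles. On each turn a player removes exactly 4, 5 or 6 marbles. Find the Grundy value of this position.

Grundy values for subtraction set {4, 5, 6}:
k:     0  1  2  3  4  5  6  7
g(k):  0  0  0  0  1  1  1  1
So g(7) = 1.

1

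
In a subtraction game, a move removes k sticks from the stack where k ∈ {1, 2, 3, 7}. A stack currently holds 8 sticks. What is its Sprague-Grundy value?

0

Build the Grundy sequence with g(k) = mex{g(k−s) : s ∈ {1, 2, 3, 7}, s ≤ k}:
g(0) = mex{} = 0
g(1) = mex{0} = 1
g(2) = mex{0,1} = 2
g(3) = mex{0,1,2} = 3
g(4) = mex{1,2,3} = 0
g(5) = mex{0,2,3} = 1
g(6) = mex{0,1,3} = 2
g(7) = mex{0,1,2} = 3
g(8) = mex{1,2,3} = 0
So g(8) = 0.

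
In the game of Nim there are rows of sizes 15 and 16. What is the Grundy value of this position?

31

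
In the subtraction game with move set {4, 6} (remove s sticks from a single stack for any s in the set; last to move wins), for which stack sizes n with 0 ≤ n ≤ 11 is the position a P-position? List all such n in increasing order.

Build the Grundy sequence with g(k) = mex{g(k−s) : s ∈ {4, 6}, s ≤ k}:
k:     0  1  2  3  4  5  6  7  8  9 10 11
g(k):  0  0  0  0  1  1  1  1  2  2  0  0
The P-positions (g = 0) in 0..11 are 0, 1, 2, 3, 10, 11.

0, 1, 2, 3, 10, 11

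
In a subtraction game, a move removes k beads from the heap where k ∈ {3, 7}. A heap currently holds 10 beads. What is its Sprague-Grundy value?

0

Compute g(0), g(1), … for moves {3, 7}:
k:     0  1  2  3  4  5  6  7  8  9 10
g(k):  0  0  0  1  1  1  0  2  2  1  0
So g(10) = 0.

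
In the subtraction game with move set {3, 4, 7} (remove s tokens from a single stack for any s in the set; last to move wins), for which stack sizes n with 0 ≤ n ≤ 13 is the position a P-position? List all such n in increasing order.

0, 1, 2, 10, 11, 12

Compute g(0), g(1), … for moves {3, 4, 7}:
g(0) = mex{} = 0
g(1) = mex{} = 0
g(2) = mex{} = 0
g(3) = mex{0} = 1
g(4) = mex{0} = 1
g(5) = mex{0} = 1
g(6) = mex{0,1} = 2
g(7) = mex{0,1} = 2
g(8) = mex{0,1} = 2
g(9) = mex{0,1,2} = 3
g(10) = mex{1,2} = 0
g(11) = mex{1,2} = 0
g(12) = mex{1,2,3} = 0
g(13) = mex{0,2,3} = 1
The P-positions (g = 0) in 0..13 are 0, 1, 2, 10, 11, 12.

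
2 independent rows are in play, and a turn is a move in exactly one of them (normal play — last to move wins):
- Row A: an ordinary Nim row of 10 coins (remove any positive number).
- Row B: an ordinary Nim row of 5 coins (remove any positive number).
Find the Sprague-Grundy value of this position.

15

Row A is a plain Nim row of size 10, so its Grundy value is 10.
Row B is a plain Nim row of size 5, so its Grundy value is 5.
The value of a disjunctive sum is the nim-sum of the parts.
Combined value = 10 ⊕ 5 = 15.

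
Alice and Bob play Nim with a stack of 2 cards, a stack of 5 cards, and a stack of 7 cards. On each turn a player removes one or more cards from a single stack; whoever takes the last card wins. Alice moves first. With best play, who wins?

Bob wins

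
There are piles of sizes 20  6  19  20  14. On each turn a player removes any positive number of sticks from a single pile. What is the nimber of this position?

27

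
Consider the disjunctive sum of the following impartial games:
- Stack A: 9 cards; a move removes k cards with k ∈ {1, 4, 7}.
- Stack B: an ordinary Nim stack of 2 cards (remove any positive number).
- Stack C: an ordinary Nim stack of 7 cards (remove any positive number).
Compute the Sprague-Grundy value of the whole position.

Grundy values for stack A (subtraction set {1, 4, 7}):
g(0) = mex{} = 0
g(1) = mex{0} = 1
g(2) = mex{1} = 0
g(3) = mex{0} = 1
g(4) = mex{0,1} = 2
g(5) = mex{1,2} = 0
g(6) = mex{0} = 1
g(7) = mex{0,1} = 2
g(8) = mex{1,2} = 0
g(9) = mex{0} = 1
So g(9) = 1.
Stack B is a plain Nim stack of size 2, so its Grundy value is 2.
Stack C is a plain Nim stack of size 7, so its Grundy value is 7.
By the Sprague-Grundy theorem, the Grundy value of a sum of independent games is the XOR of the component values.
Combined value = 1 XOR 2 XOR 7 = 4.

4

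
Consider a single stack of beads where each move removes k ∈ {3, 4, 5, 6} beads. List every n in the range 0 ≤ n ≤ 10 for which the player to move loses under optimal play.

0, 1, 2, 9, 10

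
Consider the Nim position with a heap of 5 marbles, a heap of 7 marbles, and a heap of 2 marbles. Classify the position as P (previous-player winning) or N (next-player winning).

In binary:
  101  (5)
  111  (7)
  010  (2)
  ---
  000  (0)
The nim-sum is 0, so this is a P-position: the player to move is in a losing position under optimal play.

P-position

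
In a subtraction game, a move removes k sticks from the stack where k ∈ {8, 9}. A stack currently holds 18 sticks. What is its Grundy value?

0

Compute g(0), g(1), … for moves {8, 9}:
k:     0  1  2  3  4  5  6  7  8  9 10 11 12 13 14 15 16 17 18
g(k):  0  0  0  0  0  0  0  0  1  1  1  1  1  1  1  1  2  0  0
So g(18) = 0.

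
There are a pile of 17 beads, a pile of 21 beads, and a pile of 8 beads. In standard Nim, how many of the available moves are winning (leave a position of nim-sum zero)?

In binary:
  10001  (17)
  10101  (21)
  01000  (8)
  -----
  01100  (12)
The overall nim-sum is X = 12. A pile of size p has a winning move iff p XOR X < p (reduce it to p XOR X).
  17: 17 XOR 12 = 29 ≥ 17 — no move.
  21: 21 XOR 12 = 25 ≥ 21 — no move.
  8: 8 XOR 12 = 4 < 8 — winning move (to 4).
That gives 1 winning move.

1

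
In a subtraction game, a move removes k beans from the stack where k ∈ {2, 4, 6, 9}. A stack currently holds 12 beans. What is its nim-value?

2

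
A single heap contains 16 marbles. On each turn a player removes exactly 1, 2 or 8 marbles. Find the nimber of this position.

1

Grundy values for subtraction set {1, 2, 8}:
k:     0  1  2  3  4  5  6  7  8  9 10 11 12 13 14 15 16
g(k):  0  1  2  0  1  2  0  1  2  0  1  2  0  1  2  0  1
So g(16) = 1.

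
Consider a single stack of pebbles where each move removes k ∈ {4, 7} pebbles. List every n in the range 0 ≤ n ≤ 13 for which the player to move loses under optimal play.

0, 1, 2, 3, 11, 12, 13

Build the Grundy sequence with g(k) = mex{g(k−s) : s ∈ {4, 7}, s ≤ k}:
g(0) = mex{} = 0
g(1) = mex{} = 0
g(2) = mex{} = 0
g(3) = mex{} = 0
g(4) = mex{0} = 1
g(5) = mex{0} = 1
g(6) = mex{0} = 1
g(7) = mex{0} = 1
g(8) = mex{0,1} = 2
g(9) = mex{0,1} = 2
g(10) = mex{0,1} = 2
g(11) = mex{1} = 0
g(12) = mex{1,2} = 0
g(13) = mex{1,2} = 0
The P-positions (g = 0) in 0..13 are 0, 1, 2, 3, 11, 12, 13.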